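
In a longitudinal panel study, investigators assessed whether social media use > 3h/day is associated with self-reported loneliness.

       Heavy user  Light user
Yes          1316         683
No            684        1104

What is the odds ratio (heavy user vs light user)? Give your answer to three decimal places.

Reading the table with exposure as columns: a = 1316 (Heavy user, case), b = 684 (Heavy user, non-case), c = 683 (Light user, case), d = 1104.
OR = (a·d)/(b·c) = (1316 × 1104) / (684 × 683) = 1452864 / 467172 = 3.10991
The odds of self-reported loneliness are about 3.11 times as high in the heavy user group.

3.110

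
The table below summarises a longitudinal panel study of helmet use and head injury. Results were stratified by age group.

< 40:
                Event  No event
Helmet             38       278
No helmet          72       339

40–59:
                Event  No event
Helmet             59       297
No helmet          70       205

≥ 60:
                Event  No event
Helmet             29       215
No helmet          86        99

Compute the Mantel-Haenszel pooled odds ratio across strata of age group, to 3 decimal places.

0.421

OR_MH = Σ(aᵢdᵢ/nᵢ) / Σ(bᵢcᵢ/nᵢ), where nᵢ is the stratum total.
Stratum 1 (< 40): n = 727; a·d/n = 38·339/727 = 17.7194; b·c/n = 278·72/727 = 27.5323
Stratum 2 (40–59): n = 631; a·d/n = 59·205/631 = 19.1680; b·c/n = 297·70/631 = 32.9477
Stratum 3 (≥ 60): n = 429; a·d/n = 29·99/429 = 6.6923; b·c/n = 215·86/429 = 43.1002
OR_MH = (17.7194 + 19.1680 + 6.6923) / (27.5323 + 32.9477 + 43.1002) = 43.5797 / 103.5803 = 0.42073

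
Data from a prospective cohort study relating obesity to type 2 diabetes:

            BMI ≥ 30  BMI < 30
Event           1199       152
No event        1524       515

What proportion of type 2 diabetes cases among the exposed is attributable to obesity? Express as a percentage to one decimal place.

Reading the table with exposure as columns: a = 1199 (BMI ≥ 30, case), b = 1524 (BMI ≥ 30, non-case), c = 152 (BMI < 30, case), d = 515.
Risk in exposed = 1199/2723 = 0.44032; risk in unexposed = 152/667 = 0.22789.
RR = 0.44032/0.22789 = 1.93221
AR% = (RR − 1)/RR × 100 = (1.93221 − 1)/1.93221 × 100 = 48.2457%

48.2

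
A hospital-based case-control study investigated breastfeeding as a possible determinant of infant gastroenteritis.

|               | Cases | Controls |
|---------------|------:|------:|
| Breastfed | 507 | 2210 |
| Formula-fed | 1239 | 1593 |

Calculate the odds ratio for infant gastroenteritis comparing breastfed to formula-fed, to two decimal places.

Cells: a = 507, b = 2210, c = 1239, d = 1593.
OR = (a·d)/(b·c) = (507 × 1593) / (2210 × 1239) = 807651 / 2738190 = 0.29496
Exposure is associated with lower odds of infant gastroenteritis (OR = 0.29 < 1).

0.29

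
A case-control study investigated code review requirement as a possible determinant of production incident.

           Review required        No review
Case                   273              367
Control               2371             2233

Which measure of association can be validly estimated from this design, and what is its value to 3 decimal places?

0.701

Reading the table with exposure as columns: a = 273 (Review required, case), b = 2371 (Review required, non-case), c = 367 (No review, case), d = 2233.
This is a case-control study: participants were sampled on outcome status, so risks in the source population cannot be estimated directly — relative risk is not valid here. The odds ratio is the appropriate measure.
OR = (a·d)/(b·c) = (273 × 2233) / (2371 × 367) = 609609 / 870157 = 0.70057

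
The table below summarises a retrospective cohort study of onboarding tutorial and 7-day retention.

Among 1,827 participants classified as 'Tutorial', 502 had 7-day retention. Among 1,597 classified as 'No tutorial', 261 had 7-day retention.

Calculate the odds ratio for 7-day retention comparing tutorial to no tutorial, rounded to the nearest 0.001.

1.939

From the description: a = 502, b = 1325, c = 261, d = 1336.
OR = (a·d)/(b·c) = (502 × 1336) / (1325 × 261) = 670672 / 345825 = 1.93934
The odds of 7-day retention are about 1.94 times as high in the tutorial group.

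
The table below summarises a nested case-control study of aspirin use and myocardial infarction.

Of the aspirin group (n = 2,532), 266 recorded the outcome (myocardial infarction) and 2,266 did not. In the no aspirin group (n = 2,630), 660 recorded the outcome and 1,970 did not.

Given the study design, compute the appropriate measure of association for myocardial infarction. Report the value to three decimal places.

0.350

From the description: a = 266, b = 2266, c = 660, d = 1970.
This is a nested case-control study: participants were sampled on outcome status, so risks in the source population cannot be estimated directly — relative risk is not valid here. The odds ratio is the appropriate measure.
OR = (a·d)/(b·c) = (266 × 1970) / (2266 × 660) = 524020 / 1495560 = 0.35038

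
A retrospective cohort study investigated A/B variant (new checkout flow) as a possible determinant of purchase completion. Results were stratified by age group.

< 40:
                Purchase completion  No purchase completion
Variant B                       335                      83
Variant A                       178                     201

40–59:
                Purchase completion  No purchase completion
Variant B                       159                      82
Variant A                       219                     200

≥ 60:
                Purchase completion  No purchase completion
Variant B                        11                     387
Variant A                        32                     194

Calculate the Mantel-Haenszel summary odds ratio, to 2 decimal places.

OR_MH = Σ(aᵢdᵢ/nᵢ) / Σ(bᵢcᵢ/nᵢ), where nᵢ is the stratum total.
Stratum 1 (< 40): n = 797; a·d/n = 335·201/797 = 84.4856; b·c/n = 83·178/797 = 18.5370
Stratum 2 (40–59): n = 660; a·d/n = 159·200/660 = 48.1818; b·c/n = 82·219/660 = 27.2091
Stratum 3 (≥ 60): n = 624; a·d/n = 11·194/624 = 3.4199; b·c/n = 387·32/624 = 19.8462
OR_MH = (84.4856 + 48.1818 + 3.4199) / (18.5370 + 27.2091 + 19.8462) = 136.0873 / 65.5923 = 2.07475

2.07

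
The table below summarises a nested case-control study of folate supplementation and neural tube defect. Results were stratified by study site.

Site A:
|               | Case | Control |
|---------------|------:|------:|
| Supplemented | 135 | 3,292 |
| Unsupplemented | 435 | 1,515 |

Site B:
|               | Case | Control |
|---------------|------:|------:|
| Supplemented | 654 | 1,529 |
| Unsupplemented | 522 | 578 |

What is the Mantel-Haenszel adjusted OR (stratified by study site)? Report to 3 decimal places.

OR_MH = Σ(aᵢdᵢ/nᵢ) / Σ(bᵢcᵢ/nᵢ), where nᵢ is the stratum total.
Stratum 1 (Site A): n = 5377; a·d/n = 135·1515/5377 = 38.0370; b·c/n = 3292·435/5377 = 266.3232
Stratum 2 (Site B): n = 3283; a·d/n = 654·578/3283 = 115.1422; b·c/n = 1529·522/3283 = 243.1124
OR_MH = (38.0370 + 115.1422) / (266.3232 + 243.1124) = 153.1793 / 509.4356 = 0.30068

0.301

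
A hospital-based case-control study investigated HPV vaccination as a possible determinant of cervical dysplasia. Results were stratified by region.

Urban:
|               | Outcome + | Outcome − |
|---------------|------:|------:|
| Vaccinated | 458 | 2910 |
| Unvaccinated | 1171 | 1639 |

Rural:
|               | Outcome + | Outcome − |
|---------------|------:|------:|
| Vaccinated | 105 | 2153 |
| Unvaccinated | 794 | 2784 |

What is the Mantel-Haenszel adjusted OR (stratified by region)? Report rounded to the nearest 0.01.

OR_MH = Σ(aᵢdᵢ/nᵢ) / Σ(bᵢcᵢ/nᵢ), where nᵢ is the stratum total.
Stratum 1 (Urban): n = 6178; a·d/n = 458·1639/6178 = 121.5057; b·c/n = 2910·1171/6178 = 551.5717
Stratum 2 (Rural): n = 5836; a·d/n = 105·2784/5836 = 50.0891; b·c/n = 2153·794/5836 = 292.9202
OR_MH = (121.5057 + 50.0891) / (551.5717 + 292.9202) = 171.5948 / 844.4919 = 0.20319

0.20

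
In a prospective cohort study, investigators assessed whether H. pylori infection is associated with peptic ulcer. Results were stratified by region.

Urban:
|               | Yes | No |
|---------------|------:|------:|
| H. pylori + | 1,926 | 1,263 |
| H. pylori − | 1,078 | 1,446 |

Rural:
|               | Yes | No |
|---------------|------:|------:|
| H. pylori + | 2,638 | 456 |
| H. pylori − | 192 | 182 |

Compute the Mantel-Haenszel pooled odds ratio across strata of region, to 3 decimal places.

2.375

OR_MH = Σ(aᵢdᵢ/nᵢ) / Σ(bᵢcᵢ/nᵢ), where nᵢ is the stratum total.
Stratum 1 (Urban): n = 5713; a·d/n = 1926·1446/5713 = 487.4840; b·c/n = 1263·1078/5713 = 238.3186
Stratum 2 (Rural): n = 3468; a·d/n = 2638·182/3468 = 138.4418; b·c/n = 456·192/3468 = 25.2457
OR_MH = (487.4840 + 138.4418) / (238.3186 + 25.2457) = 625.9257 / 263.5642 = 2.37485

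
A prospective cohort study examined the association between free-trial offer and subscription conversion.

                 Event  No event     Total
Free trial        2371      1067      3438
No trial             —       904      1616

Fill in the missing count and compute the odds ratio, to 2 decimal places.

The missing cell is in the unexposed row: 1616 − 904 = 712.
So a = 2371, b = 1067, c = 712, d = 904.
OR = (a·d)/(b·c) = (2371 × 904) / (1067 × 712) = 2143384 / 759704 = 2.82134

2.82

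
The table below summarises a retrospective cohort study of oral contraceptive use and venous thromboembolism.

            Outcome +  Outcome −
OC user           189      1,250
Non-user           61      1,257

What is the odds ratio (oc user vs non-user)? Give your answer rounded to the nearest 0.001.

3.116

Cells: a = 189, b = 1250, c = 61, d = 1257.
OR = (a·d)/(b·c) = (189 × 1257) / (1250 × 61) = 237573 / 76250 = 3.11571
The odds of venous thromboembolism are about 3.12 times as high in the oc user group.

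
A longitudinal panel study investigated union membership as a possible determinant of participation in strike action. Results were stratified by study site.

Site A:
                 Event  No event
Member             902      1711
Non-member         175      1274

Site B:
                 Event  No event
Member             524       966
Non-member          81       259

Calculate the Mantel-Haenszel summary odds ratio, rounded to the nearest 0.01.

3.07

OR_MH = Σ(aᵢdᵢ/nᵢ) / Σ(bᵢcᵢ/nᵢ), where nᵢ is the stratum total.
Stratum 1 (Site A): n = 4062; a·d/n = 902·1274/4062 = 282.9020; b·c/n = 1711·175/4062 = 73.7137
Stratum 2 (Site B): n = 1830; a·d/n = 524·259/1830 = 74.1617; b·c/n = 966·81/1830 = 42.7574
OR_MH = (282.9020 + 74.1617) / (73.7137 + 42.7574) = 357.0638 / 116.4711 = 3.06569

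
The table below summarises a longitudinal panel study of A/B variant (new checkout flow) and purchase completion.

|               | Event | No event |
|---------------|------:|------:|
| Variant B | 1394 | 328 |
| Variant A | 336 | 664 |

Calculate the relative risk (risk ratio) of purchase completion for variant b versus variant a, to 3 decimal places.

Cells: a = 1394, b = 328, c = 336, d = 664.
Risk in exposed = 1394/1722 = 0.80952; risk in unexposed = 336/1000 = 0.33600.
RR = 0.80952 / 0.33600 = 2.40930
The risk among the exposed is 2.41 times that among the unexposed.

2.409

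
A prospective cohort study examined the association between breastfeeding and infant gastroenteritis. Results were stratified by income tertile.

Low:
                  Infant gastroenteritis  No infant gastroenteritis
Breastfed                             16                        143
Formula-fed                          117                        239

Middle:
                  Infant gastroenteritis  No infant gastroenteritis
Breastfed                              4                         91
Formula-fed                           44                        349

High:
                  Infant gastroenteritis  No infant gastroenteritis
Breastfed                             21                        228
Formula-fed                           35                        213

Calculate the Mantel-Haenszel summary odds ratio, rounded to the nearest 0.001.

OR_MH = Σ(aᵢdᵢ/nᵢ) / Σ(bᵢcᵢ/nᵢ), where nᵢ is the stratum total.
Stratum 1 (Low): n = 515; a·d/n = 16·239/515 = 7.4252; b·c/n = 143·117/515 = 32.4874
Stratum 2 (Middle): n = 488; a·d/n = 4·349/488 = 2.8607; b·c/n = 91·44/488 = 8.2049
Stratum 3 (High): n = 497; a·d/n = 21·213/497 = 9.0000; b·c/n = 228·35/497 = 16.0563
OR_MH = (7.4252 + 2.8607 + 9.0000) / (32.4874 + 8.2049 + 16.0563) = 19.2859 / 56.7486 = 0.33985

0.340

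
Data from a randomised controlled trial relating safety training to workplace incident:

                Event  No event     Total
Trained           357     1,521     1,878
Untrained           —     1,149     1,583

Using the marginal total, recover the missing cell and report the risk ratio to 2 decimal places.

The missing cell is in the unexposed row: 1583 − 1149 = 434.
So a = 357, b = 1521, c = 434, d = 1149.
RR = [a/(a+b)] / [c/(c+d)] = (357/1878) / (434/1583) = 0.19010/0.27416 = 0.69337

0.69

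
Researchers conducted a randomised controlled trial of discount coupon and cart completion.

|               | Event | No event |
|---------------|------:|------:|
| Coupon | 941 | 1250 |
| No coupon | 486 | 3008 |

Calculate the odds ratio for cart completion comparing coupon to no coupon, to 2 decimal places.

4.66

Cells: a = 941, b = 1250, c = 486, d = 3008.
OR = (a·d)/(b·c) = (941 × 3008) / (1250 × 486) = 2830528 / 607500 = 4.65931
The odds of cart completion are about 4.66 times as high in the coupon group.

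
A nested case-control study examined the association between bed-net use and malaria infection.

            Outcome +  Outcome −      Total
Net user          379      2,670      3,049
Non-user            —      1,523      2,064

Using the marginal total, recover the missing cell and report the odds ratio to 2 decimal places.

0.40

The missing cell is in the unexposed row: 2064 − 1523 = 541.
So a = 379, b = 2670, c = 541, d = 1523.
OR = (a·d)/(b·c) = (379 × 1523) / (2670 × 541) = 577217 / 1444470 = 0.39960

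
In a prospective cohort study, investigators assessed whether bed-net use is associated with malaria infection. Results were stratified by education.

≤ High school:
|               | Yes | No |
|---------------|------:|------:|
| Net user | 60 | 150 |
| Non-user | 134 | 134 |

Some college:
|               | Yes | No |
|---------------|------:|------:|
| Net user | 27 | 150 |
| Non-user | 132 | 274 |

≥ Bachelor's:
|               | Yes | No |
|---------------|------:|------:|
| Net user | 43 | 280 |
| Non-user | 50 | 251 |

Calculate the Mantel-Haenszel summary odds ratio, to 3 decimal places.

0.475

OR_MH = Σ(aᵢdᵢ/nᵢ) / Σ(bᵢcᵢ/nᵢ), where nᵢ is the stratum total.
Stratum 1 (≤ High school): n = 478; a·d/n = 60·134/478 = 16.8201; b·c/n = 150·134/478 = 42.0502
Stratum 2 (Some college): n = 583; a·d/n = 27·274/583 = 12.6895; b·c/n = 150·132/583 = 33.9623
Stratum 3 (≥ Bachelor's): n = 624; a·d/n = 43·251/624 = 17.2965; b·c/n = 280·50/624 = 22.4359
OR_MH = (16.8201 + 12.6895 + 17.2965) / (42.0502 + 33.9623 + 22.4359) = 46.8061 / 98.4484 = 0.47544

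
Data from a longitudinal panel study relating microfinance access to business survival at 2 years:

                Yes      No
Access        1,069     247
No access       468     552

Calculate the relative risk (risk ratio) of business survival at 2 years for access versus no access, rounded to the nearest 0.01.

Cells: a = 1069, b = 247, c = 468, d = 552.
Risk in exposed = 1069/1316 = 0.81231; risk in unexposed = 468/1020 = 0.45882.
RR = 0.81231 / 0.45882 = 1.77042
The risk among the exposed is 1.77 times that among the unexposed.

1.77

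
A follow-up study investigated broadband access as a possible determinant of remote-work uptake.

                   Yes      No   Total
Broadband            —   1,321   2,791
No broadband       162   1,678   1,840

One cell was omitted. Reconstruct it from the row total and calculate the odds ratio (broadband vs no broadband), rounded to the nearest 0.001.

The missing cell is in the exposed row: 2791 − 1321 = 1470.
So a = 1470, b = 1321, c = 162, d = 1678.
OR = (a·d)/(b·c) = (1470 × 1678) / (1321 × 162) = 2466660 / 214002 = 11.52634

11.526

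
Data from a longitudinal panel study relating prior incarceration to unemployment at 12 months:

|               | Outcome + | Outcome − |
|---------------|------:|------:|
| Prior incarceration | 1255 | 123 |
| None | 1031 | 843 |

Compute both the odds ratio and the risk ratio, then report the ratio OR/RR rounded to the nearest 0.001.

Cells: a = 1255, b = 123, c = 1031, d = 843.
OR = (1255·843)/(123·1031) = 1057965/126813 = 8.34272
Risk in exposed = 1255/1378 = 0.91074; risk in unexposed = 1031/1874 = 0.55016; RR = 1.65541
OR/RR = 8.34272 / 1.65541 = 5.03967
The outcome is not rare, so the OR lies further from 1 than the RR.

5.040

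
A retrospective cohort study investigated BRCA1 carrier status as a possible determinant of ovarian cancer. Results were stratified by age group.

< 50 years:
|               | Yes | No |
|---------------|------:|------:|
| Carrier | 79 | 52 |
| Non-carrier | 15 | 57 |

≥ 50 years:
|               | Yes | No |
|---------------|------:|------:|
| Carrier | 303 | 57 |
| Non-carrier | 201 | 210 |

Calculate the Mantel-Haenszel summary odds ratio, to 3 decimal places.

5.599

OR_MH = Σ(aᵢdᵢ/nᵢ) / Σ(bᵢcᵢ/nᵢ), where nᵢ is the stratum total.
Stratum 1 (< 50 years): n = 203; a·d/n = 79·57/203 = 22.1823; b·c/n = 52·15/203 = 3.8424
Stratum 2 (≥ 50 years): n = 771; a·d/n = 303·210/771 = 82.5292; b·c/n = 57·201/771 = 14.8599
OR_MH = (22.1823 + 82.5292) / (3.8424 + 14.8599) = 104.7114 / 18.7023 = 5.59886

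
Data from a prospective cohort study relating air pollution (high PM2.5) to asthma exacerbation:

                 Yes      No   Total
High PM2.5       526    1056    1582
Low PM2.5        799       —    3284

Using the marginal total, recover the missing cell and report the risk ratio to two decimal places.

1.37

The missing cell is in the unexposed row: 3284 − 799 = 2485.
So a = 526, b = 1056, c = 799, d = 2485.
RR = [a/(a+b)] / [c/(c+d)] = (526/1582) / (799/3284) = 0.33249/0.24330 = 1.36658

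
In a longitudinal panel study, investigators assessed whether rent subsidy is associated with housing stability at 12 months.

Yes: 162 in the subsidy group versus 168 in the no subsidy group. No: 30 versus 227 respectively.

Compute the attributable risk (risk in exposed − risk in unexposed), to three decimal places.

0.418

From the description: a = 162, b = 30, c = 168, d = 227.
Risk in exposed = 162/192 = 0.843750; risk in unexposed = 168/395 = 0.425316.
Risk difference = 0.843750 − 0.425316 = 0.418434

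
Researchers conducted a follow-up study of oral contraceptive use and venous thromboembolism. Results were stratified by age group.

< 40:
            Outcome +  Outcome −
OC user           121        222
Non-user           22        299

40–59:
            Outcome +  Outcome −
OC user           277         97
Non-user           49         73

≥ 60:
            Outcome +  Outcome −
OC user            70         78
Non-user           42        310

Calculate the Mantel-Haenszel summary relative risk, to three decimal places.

RR_MH = Σ(aᵢ·n₀ᵢ/nᵢ) / Σ(cᵢ·n₁ᵢ/nᵢ), with n₁ᵢ = aᵢ+bᵢ (exposed), n₀ᵢ = cᵢ+dᵢ (unexposed), nᵢ = n₁ᵢ+n₀ᵢ.
Stratum 1 (< 40): n₁ = 343, n₀ = 321, n = 664; a·n₀/n = 121·321/664 = 58.4955; c·n₁/n = 22·343/664 = 11.3645
Stratum 2 (40–59): n₁ = 374, n₀ = 122, n = 496; a·n₀/n = 277·122/496 = 68.1331; c·n₁/n = 49·374/496 = 36.9476
Stratum 3 (≥ 60): n₁ = 148, n₀ = 352, n = 500; a·n₀/n = 70·352/500 = 49.2800; c·n₁/n = 42·148/500 = 12.4320
RR_MH = (58.4955 + 68.1331 + 49.2800) / (11.3645 + 36.9476 + 12.4320) = 175.9085 / 60.7440 = 2.89590

2.896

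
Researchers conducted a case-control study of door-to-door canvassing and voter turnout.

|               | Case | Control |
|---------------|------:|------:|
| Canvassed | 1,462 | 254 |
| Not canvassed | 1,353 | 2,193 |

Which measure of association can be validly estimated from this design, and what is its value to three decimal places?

9.329

Cells: a = 1462, b = 254, c = 1353, d = 2193.
This is a case-control study: participants were sampled on outcome status, so risks in the source population cannot be estimated directly — relative risk is not valid here. The odds ratio is the appropriate measure.
OR = (a·d)/(b·c) = (1462 × 2193) / (254 × 1353) = 3206166 / 343662 = 9.32942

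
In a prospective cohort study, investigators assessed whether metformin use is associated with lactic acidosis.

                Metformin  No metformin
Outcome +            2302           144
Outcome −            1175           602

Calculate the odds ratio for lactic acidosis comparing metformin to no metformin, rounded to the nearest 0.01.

8.19

Reading the table with exposure as columns: a = 2302 (Metformin, case), b = 1175 (Metformin, non-case), c = 144 (No metformin, case), d = 602.
OR = (a·d)/(b·c) = (2302 × 602) / (1175 × 144) = 1385804 / 169200 = 8.19033
The odds of lactic acidosis are about 8.19 times as high in the metformin group.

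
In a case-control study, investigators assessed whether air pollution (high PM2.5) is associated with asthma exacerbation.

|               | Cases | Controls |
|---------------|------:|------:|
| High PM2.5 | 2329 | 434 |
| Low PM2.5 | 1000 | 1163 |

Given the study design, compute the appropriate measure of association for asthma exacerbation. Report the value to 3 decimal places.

Cells: a = 2329, b = 434, c = 1000, d = 1163.
This is a case-control study: participants were sampled on outcome status, so risks in the source population cannot be estimated directly — relative risk is not valid here. The odds ratio is the appropriate measure.
OR = (a·d)/(b·c) = (2329 × 1163) / (434 × 1000) = 2708627 / 434000 = 6.24108

6.241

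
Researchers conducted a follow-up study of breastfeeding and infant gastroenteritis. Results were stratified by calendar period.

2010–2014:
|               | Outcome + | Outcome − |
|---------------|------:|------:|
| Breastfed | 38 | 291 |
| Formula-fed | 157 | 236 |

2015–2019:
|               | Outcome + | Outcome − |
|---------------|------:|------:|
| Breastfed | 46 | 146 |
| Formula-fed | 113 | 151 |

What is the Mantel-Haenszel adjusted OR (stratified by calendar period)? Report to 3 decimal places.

0.278

OR_MH = Σ(aᵢdᵢ/nᵢ) / Σ(bᵢcᵢ/nᵢ), where nᵢ is the stratum total.
Stratum 1 (2010–2014): n = 722; a·d/n = 38·236/722 = 12.4211; b·c/n = 291·157/722 = 63.2784
Stratum 2 (2015–2019): n = 456; a·d/n = 46·151/456 = 15.2325; b·c/n = 146·113/456 = 36.1798
OR_MH = (12.4211 + 15.2325) / (63.2784 + 36.1798) = 27.6535 / 99.4582 = 0.27804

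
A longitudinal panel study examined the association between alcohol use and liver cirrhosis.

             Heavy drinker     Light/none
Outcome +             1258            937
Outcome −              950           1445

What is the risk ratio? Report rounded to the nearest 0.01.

1.45

Reading the table with exposure as columns: a = 1258 (Heavy drinker, case), b = 950 (Heavy drinker, non-case), c = 937 (Light/none, case), d = 1445.
Risk in exposed = 1258/2208 = 0.56975; risk in unexposed = 937/2382 = 0.39337.
RR = 0.56975 / 0.39337 = 1.44838
The risk among the exposed is 1.45 times that among the unexposed.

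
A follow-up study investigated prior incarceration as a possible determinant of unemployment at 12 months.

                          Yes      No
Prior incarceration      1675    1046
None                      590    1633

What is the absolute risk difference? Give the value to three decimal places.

Cells: a = 1675, b = 1046, c = 590, d = 1633.
Risk in exposed = 1675/2721 = 0.615583; risk in unexposed = 590/2223 = 0.265407.
Risk difference = 0.615583 − 0.265407 = 0.350175

0.350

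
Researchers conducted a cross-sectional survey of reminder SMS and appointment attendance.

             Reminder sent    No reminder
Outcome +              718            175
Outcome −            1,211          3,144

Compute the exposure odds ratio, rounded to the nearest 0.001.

Reading the table with exposure as columns: a = 718 (Reminder sent, case), b = 1211 (Reminder sent, non-case), c = 175 (No reminder, case), d = 3144.
OR = (a·d)/(b·c) = (718 × 3144) / (1211 × 175) = 2257392 / 211925 = 10.65184
The odds of appointment attendance are about 10.65 times as high in the reminder sent group.

10.652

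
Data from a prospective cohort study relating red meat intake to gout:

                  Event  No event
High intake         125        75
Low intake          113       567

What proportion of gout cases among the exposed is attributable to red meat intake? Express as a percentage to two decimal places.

73.41

Cells: a = 125, b = 75, c = 113, d = 567.
Risk in exposed = 125/200 = 0.62500; risk in unexposed = 113/680 = 0.16618.
RR = 0.62500/0.16618 = 3.76106
AR% = (RR − 1)/RR × 100 = (3.76106 − 1)/3.76106 × 100 = 73.4118%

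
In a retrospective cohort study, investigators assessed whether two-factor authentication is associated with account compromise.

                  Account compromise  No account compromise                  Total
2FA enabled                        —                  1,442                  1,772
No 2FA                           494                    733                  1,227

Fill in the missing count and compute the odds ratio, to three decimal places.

0.340

The missing cell is in the exposed row: 1772 − 1442 = 330.
So a = 330, b = 1442, c = 494, d = 733.
OR = (a·d)/(b·c) = (330 × 733) / (1442 × 494) = 241890 / 712348 = 0.33957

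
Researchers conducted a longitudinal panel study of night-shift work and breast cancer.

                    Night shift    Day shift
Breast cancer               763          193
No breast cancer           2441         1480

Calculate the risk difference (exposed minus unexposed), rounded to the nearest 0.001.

0.123

Reading the table with exposure as columns: a = 763 (Night shift, case), b = 2441 (Night shift, non-case), c = 193 (Day shift, case), d = 1480.
Risk in exposed = 763/3204 = 0.238140; risk in unexposed = 193/1673 = 0.115362.
Risk difference = 0.238140 − 0.115362 = 0.122778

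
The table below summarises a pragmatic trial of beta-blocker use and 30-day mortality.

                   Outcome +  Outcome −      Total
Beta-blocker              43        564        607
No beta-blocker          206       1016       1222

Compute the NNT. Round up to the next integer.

11

Risk in treated group = 43/607 = 0.07084; risk in control = 206/1222 = 0.16858.
Absolute risk reduction = 0.16858 − 0.07084 = 0.09774
NNT = 1 / ARR = 1 / 0.09774 = 10.232 → round up → 11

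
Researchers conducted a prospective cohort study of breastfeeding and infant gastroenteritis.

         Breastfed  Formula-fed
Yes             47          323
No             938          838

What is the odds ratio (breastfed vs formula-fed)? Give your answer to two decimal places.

0.13

Reading the table with exposure as columns: a = 47 (Breastfed, case), b = 938 (Breastfed, non-case), c = 323 (Formula-fed, case), d = 838.
OR = (a·d)/(b·c) = (47 × 838) / (938 × 323) = 39386 / 302974 = 0.13000
Exposure is associated with lower odds of infant gastroenteritis (OR = 0.13 < 1).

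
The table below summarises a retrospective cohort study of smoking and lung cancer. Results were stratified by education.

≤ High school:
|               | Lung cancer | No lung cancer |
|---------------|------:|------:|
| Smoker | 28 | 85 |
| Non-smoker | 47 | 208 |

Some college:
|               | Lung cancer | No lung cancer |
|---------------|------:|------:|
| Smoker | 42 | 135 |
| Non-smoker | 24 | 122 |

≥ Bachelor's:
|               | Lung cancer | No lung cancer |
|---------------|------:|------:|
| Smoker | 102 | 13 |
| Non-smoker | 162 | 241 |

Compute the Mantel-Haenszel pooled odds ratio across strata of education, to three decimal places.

OR_MH = Σ(aᵢdᵢ/nᵢ) / Σ(bᵢcᵢ/nᵢ), where nᵢ is the stratum total.
Stratum 1 (≤ High school): n = 368; a·d/n = 28·208/368 = 15.8261; b·c/n = 85·47/368 = 10.8560
Stratum 2 (Some college): n = 323; a·d/n = 42·122/323 = 15.8638; b·c/n = 135·24/323 = 10.0310
Stratum 3 (≥ Bachelor's): n = 518; a·d/n = 102·241/518 = 47.4556; b·c/n = 13·162/518 = 4.0656
OR_MH = (15.8261 + 15.8638 + 47.4556) / (10.8560 + 10.0310 + 4.0656) = 79.1455 / 24.9526 = 3.17184

3.172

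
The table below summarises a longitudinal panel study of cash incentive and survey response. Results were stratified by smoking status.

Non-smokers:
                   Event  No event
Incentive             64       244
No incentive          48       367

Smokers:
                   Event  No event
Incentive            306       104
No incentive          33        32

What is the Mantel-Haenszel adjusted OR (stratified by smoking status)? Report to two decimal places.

OR_MH = Σ(aᵢdᵢ/nᵢ) / Σ(bᵢcᵢ/nᵢ), where nᵢ is the stratum total.
Stratum 1 (Non-smokers): n = 723; a·d/n = 64·367/723 = 32.4869; b·c/n = 244·48/723 = 16.1992
Stratum 2 (Smokers): n = 475; a·d/n = 306·32/475 = 20.6147; b·c/n = 104·33/475 = 7.2253
OR_MH = (32.4869 + 20.6147) / (16.1992 + 7.2253) = 53.1016 / 23.4244 = 2.26693

2.27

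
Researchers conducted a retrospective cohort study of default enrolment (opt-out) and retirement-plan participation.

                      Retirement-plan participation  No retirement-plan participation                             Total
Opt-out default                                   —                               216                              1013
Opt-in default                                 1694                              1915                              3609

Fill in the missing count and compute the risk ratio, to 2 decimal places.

The missing cell is in the exposed row: 1013 − 216 = 797.
So a = 797, b = 216, c = 1694, d = 1915.
RR = [a/(a+b)] / [c/(c+d)] = (797/1013) / (1694/3609) = 0.78677/0.46938 = 1.67619

1.68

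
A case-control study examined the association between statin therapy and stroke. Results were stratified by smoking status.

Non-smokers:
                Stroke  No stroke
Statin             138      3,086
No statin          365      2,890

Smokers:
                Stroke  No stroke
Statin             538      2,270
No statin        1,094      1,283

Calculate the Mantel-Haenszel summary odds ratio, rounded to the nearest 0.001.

OR_MH = Σ(aᵢdᵢ/nᵢ) / Σ(bᵢcᵢ/nᵢ), where nᵢ is the stratum total.
Stratum 1 (Non-smokers): n = 6479; a·d/n = 138·2890/6479 = 61.5558; b·c/n = 3086·365/6479 = 173.8524
Stratum 2 (Smokers): n = 5185; a·d/n = 538·1283/5185 = 133.1252; b·c/n = 2270·1094/5185 = 478.9547
OR_MH = (61.5558 + 133.1252) / (173.8524 + 478.9547) = 194.6810 / 652.8071 = 0.29822

0.298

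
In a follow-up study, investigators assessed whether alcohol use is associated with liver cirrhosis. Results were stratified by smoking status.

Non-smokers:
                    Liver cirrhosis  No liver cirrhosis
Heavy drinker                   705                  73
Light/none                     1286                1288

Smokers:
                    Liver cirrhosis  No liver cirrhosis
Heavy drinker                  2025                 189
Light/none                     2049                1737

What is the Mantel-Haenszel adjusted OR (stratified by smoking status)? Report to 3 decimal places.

OR_MH = Σ(aᵢdᵢ/nᵢ) / Σ(bᵢcᵢ/nᵢ), where nᵢ is the stratum total.
Stratum 1 (Non-smokers): n = 3352; a·d/n = 705·1288/3352 = 270.8950; b·c/n = 73·1286/3352 = 28.0066
Stratum 2 (Smokers): n = 6000; a·d/n = 2025·1737/6000 = 586.2375; b·c/n = 189·2049/6000 = 64.5435
OR_MH = (270.8950 + 586.2375) / (28.0066 + 64.5435) = 857.1325 / 92.5501 = 9.26128

9.261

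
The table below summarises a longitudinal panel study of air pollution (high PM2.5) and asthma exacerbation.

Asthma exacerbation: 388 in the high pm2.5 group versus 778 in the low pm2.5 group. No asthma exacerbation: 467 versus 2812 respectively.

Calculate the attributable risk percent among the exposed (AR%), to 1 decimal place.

52.2

From the description: a = 388, b = 467, c = 778, d = 2812.
Risk in exposed = 388/855 = 0.45380; risk in unexposed = 778/3590 = 0.21671.
RR = 0.45380/0.21671 = 2.09402
AR% = (RR − 1)/RR × 100 = (2.09402 − 1)/2.09402 × 100 = 52.2449%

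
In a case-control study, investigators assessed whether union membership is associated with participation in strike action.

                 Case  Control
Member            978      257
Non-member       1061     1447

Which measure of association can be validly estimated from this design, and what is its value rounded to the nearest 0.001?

5.190

Cells: a = 978, b = 257, c = 1061, d = 1447.
This is a case-control study: participants were sampled on outcome status, so risks in the source population cannot be estimated directly — relative risk is not valid here. The odds ratio is the appropriate measure.
OR = (a·d)/(b·c) = (978 × 1447) / (257 × 1061) = 1415166 / 272677 = 5.18990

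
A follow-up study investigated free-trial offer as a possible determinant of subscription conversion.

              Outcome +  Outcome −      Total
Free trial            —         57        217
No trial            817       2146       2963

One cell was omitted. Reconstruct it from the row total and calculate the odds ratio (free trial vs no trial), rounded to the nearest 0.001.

7.373

The missing cell is in the exposed row: 217 − 57 = 160.
So a = 160, b = 57, c = 817, d = 2146.
OR = (a·d)/(b·c) = (160 × 2146) / (57 × 817) = 343360 / 46569 = 7.37315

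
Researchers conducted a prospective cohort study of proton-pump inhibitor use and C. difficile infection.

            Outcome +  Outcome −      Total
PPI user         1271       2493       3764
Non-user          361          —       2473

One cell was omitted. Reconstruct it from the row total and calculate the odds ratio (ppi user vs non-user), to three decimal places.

The missing cell is in the unexposed row: 2473 − 361 = 2112.
So a = 1271, b = 2493, c = 361, d = 2112.
OR = (a·d)/(b·c) = (1271 × 2112) / (2493 × 361) = 2684352 / 899973 = 2.98270

2.983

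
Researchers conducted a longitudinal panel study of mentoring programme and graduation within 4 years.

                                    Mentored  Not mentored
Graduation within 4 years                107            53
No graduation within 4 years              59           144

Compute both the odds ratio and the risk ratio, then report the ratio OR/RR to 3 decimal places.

2.057

Reading the table with exposure as columns: a = 107 (Mentored, case), b = 59 (Mentored, non-case), c = 53 (Not mentored, case), d = 144.
OR = (107·144)/(59·53) = 15408/3127 = 4.92741
Risk in exposed = 107/166 = 0.64458; risk in unexposed = 53/197 = 0.26904; RR = 2.39589
OR/RR = 4.92741 / 2.39589 = 2.05661
The outcome is not rare, so the OR lies further from 1 than the RR.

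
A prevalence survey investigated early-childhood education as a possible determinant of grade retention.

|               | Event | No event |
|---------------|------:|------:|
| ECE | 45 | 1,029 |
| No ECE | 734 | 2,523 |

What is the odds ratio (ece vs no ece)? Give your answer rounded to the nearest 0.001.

Cells: a = 45, b = 1029, c = 734, d = 2523.
OR = (a·d)/(b·c) = (45 × 2523) / (1029 × 734) = 113535 / 755286 = 0.15032
Exposure is associated with lower odds of grade retention (OR = 0.15 < 1).

0.150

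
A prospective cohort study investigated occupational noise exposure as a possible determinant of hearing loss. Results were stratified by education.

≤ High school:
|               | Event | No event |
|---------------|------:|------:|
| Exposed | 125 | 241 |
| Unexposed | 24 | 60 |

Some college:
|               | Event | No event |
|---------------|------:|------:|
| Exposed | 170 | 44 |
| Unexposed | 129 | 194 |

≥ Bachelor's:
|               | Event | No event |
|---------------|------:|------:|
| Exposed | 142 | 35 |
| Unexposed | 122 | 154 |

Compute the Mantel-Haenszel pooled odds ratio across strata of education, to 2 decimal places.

3.85

OR_MH = Σ(aᵢdᵢ/nᵢ) / Σ(bᵢcᵢ/nᵢ), where nᵢ is the stratum total.
Stratum 1 (≤ High school): n = 450; a·d/n = 125·60/450 = 16.6667; b·c/n = 241·24/450 = 12.8533
Stratum 2 (Some college): n = 537; a·d/n = 170·194/537 = 61.4153; b·c/n = 44·129/537 = 10.5698
Stratum 3 (≥ Bachelor's): n = 453; a·d/n = 142·154/453 = 48.2737; b·c/n = 35·122/453 = 9.4260
OR_MH = (16.6667 + 61.4153 + 48.2737) / (12.8533 + 10.5698 + 9.4260) = 126.3557 / 32.8492 = 3.84654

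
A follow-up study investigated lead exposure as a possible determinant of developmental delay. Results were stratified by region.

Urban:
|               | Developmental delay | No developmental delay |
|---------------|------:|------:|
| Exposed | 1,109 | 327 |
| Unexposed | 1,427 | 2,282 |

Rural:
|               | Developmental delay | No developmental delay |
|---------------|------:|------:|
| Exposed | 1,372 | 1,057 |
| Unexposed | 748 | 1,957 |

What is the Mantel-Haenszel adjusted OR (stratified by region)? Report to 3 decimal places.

OR_MH = Σ(aᵢdᵢ/nᵢ) / Σ(bᵢcᵢ/nᵢ), where nᵢ is the stratum total.
Stratum 1 (Urban): n = 5145; a·d/n = 1109·2282/5145 = 491.8830; b·c/n = 327·1427/5145 = 90.6956
Stratum 2 (Rural): n = 5134; a·d/n = 1372·1957/5134 = 522.9848; b·c/n = 1057·748/5134 = 154.0000
OR_MH = (491.8830 + 522.9848) / (90.6956 + 154.0000) = 1014.8678 / 244.6956 = 4.14747

4.147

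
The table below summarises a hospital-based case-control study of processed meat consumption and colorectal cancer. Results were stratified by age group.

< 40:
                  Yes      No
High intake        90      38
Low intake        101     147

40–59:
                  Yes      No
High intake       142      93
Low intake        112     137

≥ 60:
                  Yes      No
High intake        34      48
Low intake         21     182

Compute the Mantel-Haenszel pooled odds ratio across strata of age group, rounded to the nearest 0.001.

2.753

OR_MH = Σ(aᵢdᵢ/nᵢ) / Σ(bᵢcᵢ/nᵢ), where nᵢ is the stratum total.
Stratum 1 (< 40): n = 376; a·d/n = 90·147/376 = 35.1862; b·c/n = 38·101/376 = 10.2074
Stratum 2 (40–59): n = 484; a·d/n = 142·137/484 = 40.1942; b·c/n = 93·112/484 = 21.5207
Stratum 3 (≥ 60): n = 285; a·d/n = 34·182/285 = 21.7123; b·c/n = 48·21/285 = 3.5368
OR_MH = (35.1862 + 40.1942 + 21.7123) / (10.2074 + 21.5207 + 3.5368) = 97.0927 / 35.2650 = 2.75323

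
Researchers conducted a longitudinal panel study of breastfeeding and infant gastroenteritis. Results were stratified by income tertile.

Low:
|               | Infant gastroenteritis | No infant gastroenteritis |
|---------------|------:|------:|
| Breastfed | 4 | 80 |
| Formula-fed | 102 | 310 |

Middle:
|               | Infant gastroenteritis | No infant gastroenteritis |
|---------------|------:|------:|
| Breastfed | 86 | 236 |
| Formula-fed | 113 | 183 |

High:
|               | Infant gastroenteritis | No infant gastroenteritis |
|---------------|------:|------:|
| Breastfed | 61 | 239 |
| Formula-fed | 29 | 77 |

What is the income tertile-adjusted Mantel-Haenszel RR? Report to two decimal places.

0.62

RR_MH = Σ(aᵢ·n₀ᵢ/nᵢ) / Σ(cᵢ·n₁ᵢ/nᵢ), with n₁ᵢ = aᵢ+bᵢ (exposed), n₀ᵢ = cᵢ+dᵢ (unexposed), nᵢ = n₁ᵢ+n₀ᵢ.
Stratum 1 (Low): n₁ = 84, n₀ = 412, n = 496; a·n₀/n = 4·412/496 = 3.3226; c·n₁/n = 102·84/496 = 17.2742
Stratum 2 (Middle): n₁ = 322, n₀ = 296, n = 618; a·n₀/n = 86·296/618 = 41.1909; c·n₁/n = 113·322/618 = 58.8770
Stratum 3 (High): n₁ = 300, n₀ = 106, n = 406; a·n₀/n = 61·106/406 = 15.9261; c·n₁/n = 29·300/406 = 21.4286
RR_MH = (3.3226 + 41.1909 + 15.9261) / (17.2742 + 58.8770 + 21.4286) = 60.4396 / 97.5798 = 0.61939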